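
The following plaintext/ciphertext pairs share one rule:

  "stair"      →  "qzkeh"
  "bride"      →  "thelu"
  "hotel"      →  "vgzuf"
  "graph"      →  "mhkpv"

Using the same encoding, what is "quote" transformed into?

yigzu

s(18)→q(16) and t(19)→z(25) fit y≡9x+10 (mod 26); the inverse of 9 mod 26 is 3. This is an affine cipher: with a=0,…,z=25, each position x becomes (9x+10) mod 26.
Applying it to quote: q(16)→9·16+10≡24=y; u(20)→9·20+10≡8=i; o(14)→9·14+10≡6=g; t(19)→9·19+10≡25=z; e(4)→9·4+10≡20=u (all mod 26).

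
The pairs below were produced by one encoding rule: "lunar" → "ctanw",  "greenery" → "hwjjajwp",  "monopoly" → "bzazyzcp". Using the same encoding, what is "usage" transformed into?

This is an affine cipher: with a=0,…,z=25, each position x becomes (25x+13) mod 26.
On usage: u(20)→25·20+13≡19=t; s(18)→25·18+13≡21=v; a(0)→25·0+13≡13=n; g(6)→25·6+13≡7=h; e(4)→25·4+13≡9=j (all mod 26).

tvnhj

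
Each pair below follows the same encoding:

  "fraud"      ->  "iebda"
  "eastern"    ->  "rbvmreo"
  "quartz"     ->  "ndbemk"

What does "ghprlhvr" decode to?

f(5)→i(8) and r(17)→e(4) fit y≡17x+1 (mod 26); the inverse of 17 mod 26 is 23. This is an affine cipher: with a=0,…,z=25, each position x becomes (17x+1) mod 26.
Reversing it on ghprlhvr: g(6)→23·(6−1)≡11=l; h(7)→23·(7−1)≡8=i; p(15)→23·(15−1)≡10=k; r(17)→23·(17−1)≡4=e; l(11)→23·(11−1)≡22=w; h(7)→23·(7−1)≡8=i; v(21)→23·(21−1)≡18=s; r(17)→23·(17−1)≡4=e (all mod 26).

likewise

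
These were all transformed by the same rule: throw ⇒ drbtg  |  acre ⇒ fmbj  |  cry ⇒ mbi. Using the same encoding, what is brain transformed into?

The shift depends on letter class: consonant t→d is +10, but vowel o→t is +5. Two shifts are in play — +5 for a/e/i/o/u, +10 for every other letter.
Applying it to brain: b(cons)+10=l, r(cons)+10=b, a(vowel)+5=f, i(vowel)+5=n, n(cons)+10=x.

lbfnx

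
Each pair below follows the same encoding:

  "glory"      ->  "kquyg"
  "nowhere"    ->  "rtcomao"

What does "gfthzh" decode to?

In glory: g→k is +4, l→q is +5, o→u is +6, r→y is +7 — the shift increases by 1 each position. Each letter shifts forward by (position + 4), i.e. 4, 5, 6, … — the shift grows by one for each successive letter.
Undoing it on gfthzh: g−4=c, f−5=a, t−6=n, h−7=a, z−8=r, h−9=y.

canary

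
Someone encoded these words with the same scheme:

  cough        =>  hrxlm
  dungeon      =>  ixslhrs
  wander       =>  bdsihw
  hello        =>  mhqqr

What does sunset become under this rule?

xxsxhy

The shift depends on letter class: consonant c→h is +5, but vowel o→r is +3. Vowels shift forward by 3 and consonants shift forward by 5.
Applying it to sunset: s(cons)+5=x, u(vowel)+3=x, n(cons)+5=s, s(cons)+5=x, e(vowel)+3=h, t(cons)+5=y.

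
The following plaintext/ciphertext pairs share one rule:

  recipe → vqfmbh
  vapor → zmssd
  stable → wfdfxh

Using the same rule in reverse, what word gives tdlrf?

It's a Vigenère-style cipher with numeric key [4,12,3]: position i shifts by key[i mod 3].
Reversing it on tdlrf: t−4=p, d−12=r, l−3=i, r−4=n, f−12=t.

print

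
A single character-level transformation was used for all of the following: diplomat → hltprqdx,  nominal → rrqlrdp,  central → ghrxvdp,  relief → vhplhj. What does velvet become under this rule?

The shift depends on letter class: consonant d→h is +4, but vowel i→l is +3. Two shifts are in play — +3 for a/e/i/o/u, +4 for every other letter.
On velvet: v(cons)+4=z, e(vowel)+3=h, l(cons)+4=p, v(cons)+4=z, e(vowel)+3=h, t(cons)+4=x.

zhpzhx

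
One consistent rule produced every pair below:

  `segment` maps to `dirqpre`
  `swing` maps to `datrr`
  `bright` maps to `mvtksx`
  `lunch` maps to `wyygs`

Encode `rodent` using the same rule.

Shifts by position in segment: pos 0: s→d (+11), pos 1: e→i (+4), pos 2: g→r (+11), pos 3: m→q (+4) — repeating every 2. The shifts repeat in a cycle of length 2: positions 0,1,… shift by +11, +4, then the pattern repeats.
Applying it to rodent: r+11=c, o+4=s, d+11=o, e+4=i, n+11=y, t+4=x.

csoiyx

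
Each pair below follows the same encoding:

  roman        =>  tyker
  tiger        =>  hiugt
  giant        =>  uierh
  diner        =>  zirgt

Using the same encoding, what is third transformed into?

hbitz

r(17)→t(19) and o(14)→y(24) fit y≡7x+4 (mod 26); the inverse of 7 mod 26 is 15. This is an affine cipher: with a=0,…,z=25, each position x becomes (7x+4) mod 26.
On third: t(19)→7·19+4≡7=h; h(7)→7·7+4≡1=b; i(8)→7·8+4≡8=i; r(17)→7·17+4≡19=t; d(3)→7·3+4≡25=z (all mod 26).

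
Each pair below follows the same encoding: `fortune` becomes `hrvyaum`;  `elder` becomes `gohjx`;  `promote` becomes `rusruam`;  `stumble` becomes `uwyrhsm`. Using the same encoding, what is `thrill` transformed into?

vkvnrs

In fortune: f→h is +2, o→r is +3, r→v is +4, t→y is +5 — the shift increases by 1 each position. The shift increases by 1 at each position, starting from +2: 2, 3, 4, ….
On thrill: t+2=v, h+3=k, r+4=v, i+5=n, l+6=r, l+7=s.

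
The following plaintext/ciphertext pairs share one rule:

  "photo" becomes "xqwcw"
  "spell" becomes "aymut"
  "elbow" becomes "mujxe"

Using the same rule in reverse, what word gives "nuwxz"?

A repeating key of period 2 is used — shifts +8, +9 over and over.
Undoing it on nuwxz: n−8=f, u−9=l, w−8=o, x−9=o, z−8=r.

floor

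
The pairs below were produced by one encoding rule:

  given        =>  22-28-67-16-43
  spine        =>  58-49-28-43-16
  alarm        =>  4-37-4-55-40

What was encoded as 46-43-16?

one

Each letter becomes 3×(its alphabet position, a=1..z=26) + 1.
Reversing it on 46-43-16: 46→(46−1)÷3=15=o, 43→(43−1)÷3=14=n, 16→(16−1)÷3=5=e.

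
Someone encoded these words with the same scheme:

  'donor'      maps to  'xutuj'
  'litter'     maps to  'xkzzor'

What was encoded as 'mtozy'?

The output letters match the input read backwards, each shifted +6: donor reversed is ronod. Read the word backwards and shift each letter +6.
Reversing it on mtozy: shift back: m−6=g, t−6=n, o−6=i, z−6=t, y−6=s → gnits; then reverse → sting.

sting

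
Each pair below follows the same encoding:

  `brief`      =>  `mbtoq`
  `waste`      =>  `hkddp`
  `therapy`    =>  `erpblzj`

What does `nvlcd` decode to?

class

The shifts repeat in a cycle of length 2: positions 0,1,… shift by +11, +10, then the pattern repeats.
Reversing it on nvlcd: n−11=c, v−10=l, l−11=a, c−10=s, d−11=s.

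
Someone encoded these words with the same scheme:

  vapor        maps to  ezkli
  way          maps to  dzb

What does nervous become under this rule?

Each pair mirrors across the alphabet (v↔e, a↔z, p↔k): positions sum to 25. This is the alphabet-reversal cipher (Atbash): a becomes z, b becomes y, etc.
For nervous: n↔m, e↔v, r↔i, v↔e, o↔l, u↔f, s↔h.

mvielfh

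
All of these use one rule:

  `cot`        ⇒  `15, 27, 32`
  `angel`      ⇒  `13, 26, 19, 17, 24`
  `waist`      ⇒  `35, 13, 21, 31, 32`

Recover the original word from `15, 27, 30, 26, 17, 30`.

c is letter #3 and maps to 15: an offset of 12. The number is (letter's place in the alphabet, a=1) + 12.
Decoding 15, 27, 30, 26, 17, 30: 15→(15−12)÷1=3=c, 27→(27−12)÷1=15=o, 30→(30−12)÷1=18=r, 26→(26−12)÷1=14=n, 17→(17−12)÷1=5=e, 30→(30−12)÷1=18=r.

corner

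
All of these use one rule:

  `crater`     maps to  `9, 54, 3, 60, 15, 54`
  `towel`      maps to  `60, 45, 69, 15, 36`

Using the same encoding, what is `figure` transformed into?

18, 27, 21, 63, 54, 15

c(#3)→9 and r(#18)→54: differences scale by 3, so n = 3·pos + 0. With a=1..z=26, the number is 3·pos.
On figure: f=6→18, i=9→27, g=7→21, u=21→63, r=18→54, e=5→15.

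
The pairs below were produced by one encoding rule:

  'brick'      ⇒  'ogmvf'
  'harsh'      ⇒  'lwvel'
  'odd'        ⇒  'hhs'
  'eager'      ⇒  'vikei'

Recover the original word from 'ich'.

dye

The output letters match the input read backwards, each shifted +4: brick reversed is kcirb. Two steps: reverse the string, then apply a Caesar shift of +4.
Reversing it on ich: shift back: i−4=e, c−4=y, h−4=d → eyd; then reverse → dye.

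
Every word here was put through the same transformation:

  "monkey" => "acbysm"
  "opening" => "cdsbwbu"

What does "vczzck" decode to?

It's a constant shift of +14 (ROT14).
Undoing it on vczzck: v−14=h, c−14=o, z−14=l, z−14=l, c−14=o, k−14=w.

hollow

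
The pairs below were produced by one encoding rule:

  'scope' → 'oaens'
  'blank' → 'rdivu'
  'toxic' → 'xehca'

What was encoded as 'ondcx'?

s(18)→o(14) and c(2)→a(0) fit y≡9x+8 (mod 26); the inverse of 9 mod 26 is 3. Treating letters as 0–25, the rule is x ↦ 9x + 8 (mod 26).
Decoding ondcx: o(14)→3·(14−8)≡18=s; n(13)→3·(13−8)≡15=p; d(3)→3·(3−8)≡11=l; c(2)→3·(2−8)≡8=i; x(23)→3·(23−8)≡19=t (all mod 26).

split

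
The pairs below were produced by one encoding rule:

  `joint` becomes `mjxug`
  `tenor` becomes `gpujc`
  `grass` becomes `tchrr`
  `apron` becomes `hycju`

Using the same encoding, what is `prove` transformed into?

Treating letters as 0–25, the rule is x ↦ 15x + 7 (mod 26).
For prove: p(15)→15·15+7≡24=y; r(17)→15·17+7≡2=c; o(14)→15·14+7≡9=j; v(21)→15·21+7≡10=k; e(4)→15·4+7≡15=p (all mod 26).

ycjkp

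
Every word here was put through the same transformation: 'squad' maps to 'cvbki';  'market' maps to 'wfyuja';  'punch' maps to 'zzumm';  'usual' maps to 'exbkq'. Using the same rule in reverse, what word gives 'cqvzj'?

slope

Shifts by position in squad: pos 0: s→c (+10), pos 1: q→v (+5), pos 2: u→b (+7), pos 3: a→k (+10), pos 4: d→i (+5) — repeating every 3. It's a Vigenère-style cipher with numeric key [10,5,7]: position i shifts by key[i mod 3].
Decoding cqvzj: c−10=s, q−5=l, v−7=o, z−10=p, j−5=e.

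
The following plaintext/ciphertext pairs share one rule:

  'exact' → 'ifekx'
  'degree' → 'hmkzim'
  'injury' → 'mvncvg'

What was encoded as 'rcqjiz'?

number

Shifts by position in exact: pos 0: e→i (+4), pos 1: x→f (+8), pos 2: a→e (+4), pos 3: c→k (+8) — repeating every 2. A repeating key of period 2 is used — shifts +4, +8 over and over.
Undoing it on rcqjiz: r−4=n, c−8=u, q−4=m, j−8=b, i−4=e, z−8=r.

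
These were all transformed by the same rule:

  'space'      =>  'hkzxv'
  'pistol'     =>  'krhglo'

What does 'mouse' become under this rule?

nlfhv

Each pair mirrors across the alphabet (s↔h, p↔k, a↔z): positions sum to 25. Letters are reflected about the middle of the alphabet (position → 25−position): Atbash.
On mouse: m↔n, o↔l, u↔f, s↔h, e↔v.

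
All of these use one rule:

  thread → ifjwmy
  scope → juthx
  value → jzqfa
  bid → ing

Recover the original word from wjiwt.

order

The output letters match the input read backwards, each shifted +5: thread reversed is daerht. The word is reversed, then every letter is shifted forward by 5.
Undoing it on wjiwt: shift back: w−5=r, j−5=e, i−5=d, w−5=r, t−5=o → redro; then reverse → order.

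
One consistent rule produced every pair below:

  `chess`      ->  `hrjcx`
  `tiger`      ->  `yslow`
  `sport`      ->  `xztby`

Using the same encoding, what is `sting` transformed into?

xdnxl

The shifts repeat in a cycle of length 2: positions 0,1,… shift by +5, +10, then the pattern repeats.
For sting: s+5=x, t+10=d, i+5=n, n+10=x, g+5=l.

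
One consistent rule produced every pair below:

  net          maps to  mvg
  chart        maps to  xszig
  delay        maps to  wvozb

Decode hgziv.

stare

This is the alphabet-reversal cipher (Atbash): a becomes z, b becomes y, etc.
Reversing it on hgziv: h↔s, g↔t, z↔a, i↔r, v↔e.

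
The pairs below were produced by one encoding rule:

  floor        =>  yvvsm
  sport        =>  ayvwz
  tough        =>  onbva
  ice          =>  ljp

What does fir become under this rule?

ypm

The output letters match the input read backwards, each shifted +7: floor reversed is roolf. Two steps: reverse the string, then apply a Caesar shift of +7.
On fir: reverse → rif; then shift: r+7=y, i+7=p, f+7=m.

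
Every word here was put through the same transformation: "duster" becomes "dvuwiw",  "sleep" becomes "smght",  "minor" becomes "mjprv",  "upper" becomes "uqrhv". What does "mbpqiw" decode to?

manner

In duster: d→d is +0, u→v is +1, s→u is +2, t→w is +3 — the shift increases by 1 each position. Each letter shifts forward by its position index (0, 1, 2, …) — the shift grows by one for each successive letter.
Undoing it on mbpqiw: m−0=m, b−1=a, p−2=n, q−3=n, i−4=e, w−5=r.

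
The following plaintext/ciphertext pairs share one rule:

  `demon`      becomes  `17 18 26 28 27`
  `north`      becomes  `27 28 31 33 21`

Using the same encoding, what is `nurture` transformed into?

27 34 31 33 34 31 18

d is letter #4 and maps to 17: an offset of 13. Each letter is replaced by its alphabet position (a=1..z=26) + 13.
Applying it to nurture: n=14→27, u=21→34, r=18→31, t=20→33, u=21→34, r=18→31, e=5→18.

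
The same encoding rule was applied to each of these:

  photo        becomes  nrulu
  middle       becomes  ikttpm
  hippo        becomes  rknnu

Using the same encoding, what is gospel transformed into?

yusnmp

p(15)→n(13) and h(7)→r(17) fit y≡19x+14 (mod 26); the inverse of 19 mod 26 is 11. Each letter's alphabet position (a=0..z=25) is mapped through 19·x+14 mod 26 — an affine cipher.
For gospel: g(6)→19·6+14≡24=y; o(14)→19·14+14≡20=u; s(18)→19·18+14≡18=s; p(15)→19·15+14≡13=n; e(4)→19·4+14≡12=m; l(11)→19·11+14≡15=p (all mod 26).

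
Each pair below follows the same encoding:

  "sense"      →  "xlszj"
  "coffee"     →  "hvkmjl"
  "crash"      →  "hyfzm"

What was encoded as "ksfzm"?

flash

It's a Vigenère-style cipher with numeric key [5,7]: position i shifts by key[i mod 2].
Decoding ksfzm: k−5=f, s−7=l, f−5=a, z−7=s, m−5=h.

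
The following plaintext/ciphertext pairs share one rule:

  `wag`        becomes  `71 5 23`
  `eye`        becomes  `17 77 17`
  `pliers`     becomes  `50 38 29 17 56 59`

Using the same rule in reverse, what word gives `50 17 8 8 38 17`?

pebble

w(#23)→71 and a(#1)→5: differences scale by 3, so n = 3·pos + 2. Each letter becomes 3×(its alphabet position, a=1..z=26) + 2.
Undoing it on 50 17 8 8 38 17: 50→(50−2)÷3=16=p, 17→(17−2)÷3=5=e, 8→(8−2)÷3=2=b, 8→(8−2)÷3=2=b, 38→(38−2)÷3=12=l, 17→(17−2)÷3=5=e.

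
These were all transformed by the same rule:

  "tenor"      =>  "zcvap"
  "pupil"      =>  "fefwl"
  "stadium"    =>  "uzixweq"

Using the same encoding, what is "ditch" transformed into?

xwzsr

t(19)→z(25) and e(4)→c(2) fit y≡5x+8 (mod 26); the inverse of 5 mod 26 is 21. This is an affine cipher: with a=0,…,z=25, each position x becomes (5x+8) mod 26.
For ditch: d(3)→5·3+8≡23=x; i(8)→5·8+8≡22=w; t(19)→5·19+8≡25=z; c(2)→5·2+8≡18=s; h(7)→5·7+8≡17=r (all mod 26).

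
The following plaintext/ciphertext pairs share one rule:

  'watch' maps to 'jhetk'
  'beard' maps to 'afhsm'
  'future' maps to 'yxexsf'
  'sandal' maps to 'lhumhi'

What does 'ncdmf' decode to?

oxide

w(22)→j(9) and a(0)→h(7) fit y≡19x+7 (mod 26); the inverse of 19 mod 26 is 11. This is an affine cipher: with a=0,…,z=25, each position x becomes (19x+7) mod 26.
Decoding ncdmf: n(13)→11·(13−7)≡14=o; c(2)→11·(2−7)≡23=x; d(3)→11·(3−7)≡8=i; m(12)→11·(12−7)≡3=d; f(5)→11·(5−7)≡4=e (all mod 26).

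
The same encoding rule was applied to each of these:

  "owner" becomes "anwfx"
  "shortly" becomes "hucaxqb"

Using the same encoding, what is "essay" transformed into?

hjbbn

The output letters match the input read backwards, each shifted +9: owner reversed is renwo. Read the word backwards and shift each letter +9.
On essay: reverse → yasse; then shift: y+9=h, a+9=j, s+9=b, s+9=b, e+9=n.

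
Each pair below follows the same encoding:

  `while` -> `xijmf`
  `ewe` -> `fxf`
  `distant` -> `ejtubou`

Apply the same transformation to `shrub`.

Every letter moves 1 place later in the alphabet, wrapping around z→a.
Applying it to shrub: s+1=t, h+1=i, r+1=s, u+1=v, b+1=c.

tisvc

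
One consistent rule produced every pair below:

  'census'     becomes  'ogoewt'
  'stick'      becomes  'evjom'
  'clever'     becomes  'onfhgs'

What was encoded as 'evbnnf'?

Shifts by position in census: pos 0: c→o (+12), pos 1: e→g (+2), pos 2: n→o (+1), pos 3: s→e (+12), pos 4: u→w (+2), pos 5: s→t (+1) — repeating every 3. It's a Vigenère-style cipher with numeric key [12,2,1]: position i shifts by key[i mod 3].
Reversing it on evbnnf: e−12=s, v−2=t, b−1=a, n−12=b, n−2=l, f−1=e.

stable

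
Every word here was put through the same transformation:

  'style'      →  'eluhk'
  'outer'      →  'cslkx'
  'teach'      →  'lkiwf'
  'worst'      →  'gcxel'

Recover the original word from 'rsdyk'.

fudge

Each letter's alphabet position (a=0..z=25) is mapped through 7·x+8 mod 26 — an affine cipher.
Reversing it on rsdyk: r(17)→15·(17−8)≡5=f; s(18)→15·(18−8)≡20=u; d(3)→15·(3−8)≡3=d; y(24)→15·(24−8)≡6=g; k(10)→15·(10−8)≡4=e (all mod 26).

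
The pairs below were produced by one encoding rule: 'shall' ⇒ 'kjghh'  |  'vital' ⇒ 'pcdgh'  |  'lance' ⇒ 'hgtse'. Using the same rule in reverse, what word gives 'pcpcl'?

vivid

s(18)→k(10) and h(7)→j(9) fit y≡19x+6 (mod 26); the inverse of 19 mod 26 is 11. Treating letters as 0–25, the rule is x ↦ 19x + 6 (mod 26).
Decoding pcpcl: p(15)→11·(15−6)≡21=v; c(2)→11·(2−6)≡8=i; p(15)→11·(15−6)≡21=v; c(2)→11·(2−6)≡8=i; l(11)→11·(11−6)≡3=d (all mod 26).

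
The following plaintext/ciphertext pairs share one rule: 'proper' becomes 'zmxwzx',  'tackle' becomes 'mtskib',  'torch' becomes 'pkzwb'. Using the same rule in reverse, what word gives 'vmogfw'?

oxygen

Two steps: reverse the string, then apply a Caesar shift of +8.
Decoding vmogfw: shift back: v−8=n, m−8=e, o−8=g, g−8=y, f−8=x, w−8=o → negyxo; then reverse → oxygen.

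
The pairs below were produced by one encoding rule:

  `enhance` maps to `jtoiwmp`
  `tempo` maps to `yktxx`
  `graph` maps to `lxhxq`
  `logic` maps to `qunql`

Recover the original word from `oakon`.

In enhance: e→j is +5, n→t is +6, h→o is +7, a→i is +8 — the shift increases by 1 each position. The shift increases by 1 at each position, starting from +5: 5, 6, 7, ….
Decoding oakon: o−5=j, a−6=u, k−7=d, o−8=g, n−9=e.

judge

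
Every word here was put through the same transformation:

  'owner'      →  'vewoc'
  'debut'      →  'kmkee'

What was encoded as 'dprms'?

In owner: o→v is +7, w→e is +8, n→w is +9, e→o is +10 — the shift increases by 1 each position. Letter i (0-indexed) is shifted by i+7, so successive shifts are 7, 8, 9, ….
Reversing it on dprms: d−7=w, p−8=h, r−9=i, m−10=c, s−11=h.

which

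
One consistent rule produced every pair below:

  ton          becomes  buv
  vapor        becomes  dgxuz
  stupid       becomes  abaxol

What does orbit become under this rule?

uzjob

The shift depends on letter class: consonant t→b is +8, but vowel o→u is +6. Two shifts are in play — +6 for a/e/i/o/u, +8 for every other letter.
For orbit: o(vowel)+6=u, r(cons)+8=z, b(cons)+8=j, i(vowel)+6=o, t(cons)+8=b.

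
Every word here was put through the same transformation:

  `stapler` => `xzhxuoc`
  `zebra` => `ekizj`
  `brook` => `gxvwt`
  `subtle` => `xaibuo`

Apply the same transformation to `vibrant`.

Each letter shifts forward by (position + 5), i.e. 5, 6, 7, … — the shift grows by one for each successive letter.
For vibrant: v+5=a, i+6=o, b+7=i, r+8=z, a+9=j, n+10=x, t+11=e.

aoizjxe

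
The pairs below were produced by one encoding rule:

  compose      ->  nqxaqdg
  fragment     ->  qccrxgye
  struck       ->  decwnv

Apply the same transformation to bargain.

The rule splits by letter class: vowels +2, consonants +11.
On bargain: b(cons)+11=m, a(vowel)+2=c, r(cons)+11=c, g(cons)+11=r, a(vowel)+2=c, i(vowel)+2=k, n(cons)+11=y.

mccrcky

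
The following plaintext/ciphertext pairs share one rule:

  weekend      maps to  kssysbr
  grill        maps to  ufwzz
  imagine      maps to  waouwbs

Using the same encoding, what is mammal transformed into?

It's a constant shift of +14 (ROT14).
Applying it to mammal: m+14=a, a+14=o, m+14=a, m+14=a, a+14=o, l+14=z.

aoaaoz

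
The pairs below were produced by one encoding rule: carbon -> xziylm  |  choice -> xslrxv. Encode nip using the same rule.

Each pair mirrors across the alphabet (c↔x, a↔z, r↔i): positions sum to 25. Each letter is replaced by its mirror in the alphabet: a↔z, b↔y, c↔x, and so on (the Atbash cipher).
On nip: n↔m, i↔r, p↔k.

mrk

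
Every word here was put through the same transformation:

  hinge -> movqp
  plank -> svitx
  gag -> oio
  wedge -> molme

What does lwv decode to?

Two steps: reverse the string, then apply a Caesar shift of +8.
Undoing it on lwv: shift back: l−8=d, w−8=o, v−8=n → don; then reverse → nod.

nod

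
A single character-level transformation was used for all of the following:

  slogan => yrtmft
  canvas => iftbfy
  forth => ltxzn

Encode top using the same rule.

The shift depends on letter class: consonant s→y is +6, but vowel o→t is +5. The rule splits by letter class: vowels +5, consonants +6.
Applying it to top: t(cons)+6=z, o(vowel)+5=t, p(cons)+6=v.

ztv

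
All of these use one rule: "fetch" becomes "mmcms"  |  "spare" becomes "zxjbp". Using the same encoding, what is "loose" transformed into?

swxcp

Letter i (0-indexed) is shifted by i+7, so successive shifts are 7, 8, 9, ….
Applying it to loose: l+7=s, o+8=w, o+9=x, s+10=c, e+11=p.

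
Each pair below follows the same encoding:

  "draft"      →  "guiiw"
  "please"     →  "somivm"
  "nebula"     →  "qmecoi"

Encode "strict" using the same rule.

The shift depends on letter class: consonant d→g is +3, but vowel a→i is +8. Two shifts are in play — +8 for a/e/i/o/u, +3 for every other letter.
On strict: s(cons)+3=v, t(cons)+3=w, r(cons)+3=u, i(vowel)+8=q, c(cons)+3=f, t(cons)+3=w.

vwuqfw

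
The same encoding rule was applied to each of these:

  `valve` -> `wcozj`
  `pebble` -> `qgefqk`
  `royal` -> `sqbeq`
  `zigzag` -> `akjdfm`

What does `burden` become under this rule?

In valve: v→w is +1, a→c is +2, l→o is +3, v→z is +4 — the shift increases by 1 each position. Each letter shifts forward by (position + 1), i.e. 1, 2, 3, … — the shift grows by one for each successive letter.
Applying it to burden: b+1=c, u+2=w, r+3=u, d+4=h, e+5=j, n+6=t.

cwuhjt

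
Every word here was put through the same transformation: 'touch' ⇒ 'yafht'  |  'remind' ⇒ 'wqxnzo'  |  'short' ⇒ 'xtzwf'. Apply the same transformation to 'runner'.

wgysqc

Shifts by position in touch: pos 0: t→y (+5), pos 1: o→a (+12), pos 2: u→f (+11), pos 3: c→h (+5), pos 4: h→t (+12) — repeating every 3. A repeating key of period 3 is used — shifts +5, +12, +11 over and over.
For runner: r+5=w, u+12=g, n+11=y, n+5=s, e+12=q, r+11=c.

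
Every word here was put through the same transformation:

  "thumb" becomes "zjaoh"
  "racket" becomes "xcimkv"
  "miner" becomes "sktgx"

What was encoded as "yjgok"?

shame

Shifts by position in thumb: pos 0: t→z (+6), pos 1: h→j (+2), pos 2: u→a (+6), pos 3: m→o (+2) — repeating every 2. A repeating key of period 2 is used — shifts +6, +2 over and over.
Undoing it on yjgok: y−6=s, j−2=h, g−6=a, o−2=m, k−6=e.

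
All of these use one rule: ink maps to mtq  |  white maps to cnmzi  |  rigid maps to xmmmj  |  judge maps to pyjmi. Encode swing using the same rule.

The shift depends on letter class: consonant n→t is +6, but vowel i→m is +4. The rule splits by letter class: vowels +4, consonants +6.
For swing: s(cons)+6=y, w(cons)+6=c, i(vowel)+4=m, n(cons)+6=t, g(cons)+6=m.

ycmtm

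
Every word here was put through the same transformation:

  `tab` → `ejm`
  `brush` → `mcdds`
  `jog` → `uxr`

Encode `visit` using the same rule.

Two shifts are in play — +9 for a/e/i/o/u, +11 for every other letter.
On visit: v(cons)+11=g, i(vowel)+9=r, s(cons)+11=d, i(vowel)+9=r, t(cons)+11=e.

grdre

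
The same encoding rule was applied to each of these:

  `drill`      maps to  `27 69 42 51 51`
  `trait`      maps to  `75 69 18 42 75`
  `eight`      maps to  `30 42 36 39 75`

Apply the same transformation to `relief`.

69 30 51 42 30 33

Each letter becomes 3×(its alphabet position, a=1..z=26) + 15.
For relief: r=18→69, e=5→30, l=12→51, i=9→42, e=5→30, f=6→33.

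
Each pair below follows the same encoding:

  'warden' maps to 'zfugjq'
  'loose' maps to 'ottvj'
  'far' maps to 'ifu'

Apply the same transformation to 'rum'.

The shift depends on letter class: consonant w→z is +3, but vowel a→f is +5. Vowels shift forward by 5 and consonants shift forward by 3.
On rum: r(cons)+3=u, u(vowel)+5=z, m(cons)+3=p.

uzp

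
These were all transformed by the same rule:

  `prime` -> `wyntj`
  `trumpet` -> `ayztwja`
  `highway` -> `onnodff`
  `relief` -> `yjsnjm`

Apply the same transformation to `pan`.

The rule splits by letter class: vowels +5, consonants +7.
On pan: p(cons)+7=w, a(vowel)+5=f, n(cons)+7=u.

wfu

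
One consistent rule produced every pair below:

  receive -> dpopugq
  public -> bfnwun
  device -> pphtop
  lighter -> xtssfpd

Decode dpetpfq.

Shifts by position in receive: pos 0: r→d (+12), pos 1: e→p (+11), pos 2: c→o (+12), pos 3: e→p (+11) — repeating every 2. It's a Vigenère-style cipher with numeric key [12,11]: position i shifts by key[i mod 2].
Reversing it on dpetpfq: d−12=r, p−11=e, e−12=s, t−11=i, p−12=d, f−11=u, q−12=e.

residue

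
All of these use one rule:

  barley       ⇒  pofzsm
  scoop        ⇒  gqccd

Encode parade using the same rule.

dofors

Compare letters: b→p is +14, a→o is +14, r→f is +14 — a constant shift. Every letter moves 14 places later in the alphabet, wrapping around z→a.
Applying it to parade: p+14=d, a+14=o, r+14=f, a+14=o, d+14=r, e+14=s.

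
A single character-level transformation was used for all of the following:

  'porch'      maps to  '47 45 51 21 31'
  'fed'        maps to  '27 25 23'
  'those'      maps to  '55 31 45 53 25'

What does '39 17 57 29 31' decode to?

laugh

p(#16)→47 and o(#15)→45: differences scale by 2, so n = 2·pos + 15. With a=1..z=26, the number is 2·pos + 15.
Decoding 39 17 57 29 31: 39→(39−15)÷2=12=l, 17→(17−15)÷2=1=a, 57→(57−15)÷2=21=u, 29→(29−15)÷2=7=g, 31→(31−15)÷2=8=h.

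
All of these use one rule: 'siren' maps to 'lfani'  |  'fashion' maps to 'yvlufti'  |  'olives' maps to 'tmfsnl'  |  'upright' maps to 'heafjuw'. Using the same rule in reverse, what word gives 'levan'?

s(18)→l(11) and i(8)→f(5) fit y≡11x+21 (mod 26); the inverse of 11 mod 26 is 19. This is an affine cipher: with a=0,…,z=25, each position x becomes (11x+21) mod 26.
Reversing it on levan: l(11)→19·(11−21)≡18=s; e(4)→19·(4−21)≡15=p; v(21)→19·(21−21)≡0=a; a(0)→19·(0−21)≡17=r; n(13)→19·(13−21)≡4=e (all mod 26).

spare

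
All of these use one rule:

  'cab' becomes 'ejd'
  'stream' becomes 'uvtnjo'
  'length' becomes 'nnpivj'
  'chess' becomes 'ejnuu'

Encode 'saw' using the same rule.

ujy

The shift depends on letter class: consonant c→e is +2, but vowel a→j is +9. Two shifts are in play — +9 for a/e/i/o/u, +2 for every other letter.
Applying it to saw: s(cons)+2=u, a(vowel)+9=j, w(cons)+2=y.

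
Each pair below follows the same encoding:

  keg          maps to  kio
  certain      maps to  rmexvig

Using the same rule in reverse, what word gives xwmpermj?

The output letters match the input read backwards, each shifted +4: keg reversed is gek. Two steps: reverse the string, then apply a Caesar shift of +4.
Reversing it on xwmpermj: shift back: x−4=t, w−4=s, m−4=i, p−4=l, e−4=a, r−4=n, m−4=i, j−4=f → tsilanif; then reverse → finalist.

finalist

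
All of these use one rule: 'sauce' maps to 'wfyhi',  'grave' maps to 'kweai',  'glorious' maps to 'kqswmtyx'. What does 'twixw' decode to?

press

The shifts repeat in a cycle of length 2: positions 0,1,… shift by +4, +5, then the pattern repeats.
Undoing it on twixw: t−4=p, w−5=r, i−4=e, x−5=s, w−4=s.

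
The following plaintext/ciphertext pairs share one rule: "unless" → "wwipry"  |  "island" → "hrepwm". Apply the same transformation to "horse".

iwvsl

Two steps: reverse the string, then apply a Caesar shift of +4.
For horse: reverse → esroh; then shift: e+4=i, s+4=w, r+4=v, o+4=s, h+4=l.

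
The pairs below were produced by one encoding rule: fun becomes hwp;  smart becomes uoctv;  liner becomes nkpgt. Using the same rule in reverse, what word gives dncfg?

blade

Compare letters: f→h is +2, u→w is +2, n→p is +2 — a constant shift. This is a Caesar cipher with shift 2.
Reversing it on dncfg: d−2=b, n−2=l, c−2=a, f−2=d, g−2=e.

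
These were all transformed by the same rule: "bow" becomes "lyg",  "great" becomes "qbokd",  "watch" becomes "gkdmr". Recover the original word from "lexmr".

bunch

Compare letters: b→l is +10, o→y is +10, w→g is +10 — a constant shift. It's a constant shift of +10 (ROT10).
Undoing it on lexmr: l−10=b, e−10=u, x−10=n, m−10=c, r−10=h.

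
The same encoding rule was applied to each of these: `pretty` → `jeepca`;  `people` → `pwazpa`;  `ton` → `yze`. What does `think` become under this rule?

vytse

The output letters match the input read backwards, each shifted +11: pretty reversed is ytterp. Read the word backwards and shift each letter +11.
On think: reverse → kniht; then shift: k+11=v, n+11=y, i+11=t, h+11=s, t+11=e.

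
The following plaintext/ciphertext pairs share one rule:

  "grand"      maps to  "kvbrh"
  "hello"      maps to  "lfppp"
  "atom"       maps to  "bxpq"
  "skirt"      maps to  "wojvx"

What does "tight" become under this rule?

The shift depends on letter class: consonant g→k is +4, but vowel a→b is +1. The rule splits by letter class: vowels +1, consonants +4.
For tight: t(cons)+4=x, i(vowel)+1=j, g(cons)+4=k, h(cons)+4=l, t(cons)+4=x.

xjklx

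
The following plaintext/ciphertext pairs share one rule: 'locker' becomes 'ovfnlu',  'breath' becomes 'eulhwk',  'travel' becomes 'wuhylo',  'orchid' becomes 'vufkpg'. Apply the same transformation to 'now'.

qvz

Vowels shift forward by 7 and consonants shift forward by 3.
Applying it to now: n(cons)+3=q, o(vowel)+7=v, w(cons)+3=z.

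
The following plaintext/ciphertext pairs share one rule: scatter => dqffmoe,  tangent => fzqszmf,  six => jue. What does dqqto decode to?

cheer

The output letters match the input read backwards, each shifted +12: scatter reversed is rettacs. Two steps: reverse the string, then apply a Caesar shift of +12.
Decoding dqqto: shift back: d−12=r, q−12=e, q−12=e, t−12=h, o−12=c → reehc; then reverse → cheer.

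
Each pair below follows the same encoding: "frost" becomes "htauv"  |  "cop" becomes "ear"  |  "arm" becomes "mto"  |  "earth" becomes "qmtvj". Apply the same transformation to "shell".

The shift depends on letter class: consonant f→h is +2, but vowel o→a is +12. The rule splits by letter class: vowels +12, consonants +2.
For shell: s(cons)+2=u, h(cons)+2=j, e(vowel)+12=q, l(cons)+2=n, l(cons)+2=n.

ujqnn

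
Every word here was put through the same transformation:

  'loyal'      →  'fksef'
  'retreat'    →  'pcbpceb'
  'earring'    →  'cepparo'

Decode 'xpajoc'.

This is an affine cipher: with a=0,…,z=25, each position x becomes (19x+4) mod 26.
Undoing it on xpajoc: x(23)→11·(23−4)≡1=b; p(15)→11·(15−4)≡17=r; a(0)→11·(0−4)≡8=i; j(9)→11·(9−4)≡3=d; o(14)→11·(14−4)≡6=g; c(2)→11·(2−4)≡4=e (all mod 26).

bridge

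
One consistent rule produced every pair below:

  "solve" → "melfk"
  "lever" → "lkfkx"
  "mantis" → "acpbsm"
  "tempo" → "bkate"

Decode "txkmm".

s(18)→m(12) and o(14)→e(4) fit y≡15x+2 (mod 26); the inverse of 15 mod 26 is 7. Treating letters as 0–25, the rule is x ↦ 15x + 2 (mod 26).
Decoding txkmm: t(19)→7·(19−2)≡15=p; x(23)→7·(23−2)≡17=r; k(10)→7·(10−2)≡4=e; m(12)→7·(12−2)≡18=s; m(12)→7·(12−2)≡18=s (all mod 26).

press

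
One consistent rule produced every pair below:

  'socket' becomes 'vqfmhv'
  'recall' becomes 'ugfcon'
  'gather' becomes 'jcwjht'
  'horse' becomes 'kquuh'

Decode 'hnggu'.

elder

Shifts by position in socket: pos 0: s→v (+3), pos 1: o→q (+2), pos 2: c→f (+3), pos 3: k→m (+2) — repeating every 2. It's a Vigenère-style cipher with numeric key [3,2]: position i shifts by key[i mod 2].
Decoding hnggu: h−3=e, n−2=l, g−3=d, g−2=e, u−3=r.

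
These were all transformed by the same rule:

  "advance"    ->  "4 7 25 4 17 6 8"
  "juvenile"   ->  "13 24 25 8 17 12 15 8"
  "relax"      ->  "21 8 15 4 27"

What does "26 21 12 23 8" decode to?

write

a is letter #1 and maps to 4: an offset of 3. Each letter is replaced by its alphabet position (a=1..z=26) + 3.
Reversing it on 26 21 12 23 8: 26→(26−3)÷1=23=w, 21→(21−3)÷1=18=r, 12→(12−3)÷1=9=i, 23→(23−3)÷1=20=t, 8→(8−3)÷1=5=e.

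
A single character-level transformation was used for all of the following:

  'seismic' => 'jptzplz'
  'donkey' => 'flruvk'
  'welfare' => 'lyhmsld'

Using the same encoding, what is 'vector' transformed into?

The output letters match the input read backwards, each shifted +7: seismic reversed is cimsies. Read the word backwards and shift each letter +7.
Applying it to vector: reverse → rotcev; then shift: r+7=y, o+7=v, t+7=a, c+7=j, e+7=l, v+7=c.

yvajlc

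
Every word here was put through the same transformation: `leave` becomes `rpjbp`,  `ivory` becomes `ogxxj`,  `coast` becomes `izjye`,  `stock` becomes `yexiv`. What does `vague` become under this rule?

A repeating key of period 3 is used — shifts +6, +11, +9 over and over.
On vague: v+6=b, a+11=l, g+9=p, u+6=a, e+11=p.

blpap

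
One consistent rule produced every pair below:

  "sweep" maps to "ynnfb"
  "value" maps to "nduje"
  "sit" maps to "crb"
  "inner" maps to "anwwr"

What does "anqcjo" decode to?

The output letters match the input read backwards, each shifted +9: sweep reversed is peews. Read the word backwards and shift each letter +9.
Undoing it on anqcjo: shift back: a−9=r, n−9=e, q−9=h, c−9=t, j−9=a, o−9=f → rehtaf; then reverse → father.

father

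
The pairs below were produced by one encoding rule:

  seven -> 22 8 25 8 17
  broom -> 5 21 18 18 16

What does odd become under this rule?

18 7 7

s is letter #19 and maps to 22: an offset of 3. The number is (letter's place in the alphabet, a=1) + 3.
On odd: o=15→18, d=4→7, d=4→7.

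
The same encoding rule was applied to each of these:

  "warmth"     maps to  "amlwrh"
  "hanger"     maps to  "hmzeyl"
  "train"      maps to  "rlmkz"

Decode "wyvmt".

w(22)→a(0) and a(0)→m(12) fit y≡3x+12 (mod 26); the inverse of 3 mod 26 is 9. This is an affine cipher: with a=0,…,z=25, each position x becomes (3x+12) mod 26.
Undoing it on wyvmt: w(22)→9·(22−12)≡12=m; y(24)→9·(24−12)≡4=e; v(21)→9·(21−12)≡3=d; m(12)→9·(12−12)≡0=a; t(19)→9·(19−12)≡11=l (all mod 26).

medal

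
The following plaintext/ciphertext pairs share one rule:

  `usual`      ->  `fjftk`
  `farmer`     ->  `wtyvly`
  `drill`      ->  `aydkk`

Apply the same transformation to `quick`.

nfdpz

u(20)→f(5) and s(18)→j(9) fit y≡11x+19 (mod 26); the inverse of 11 mod 26 is 19. Each letter's alphabet position (a=0..z=25) is mapped through 11·x+19 mod 26 — an affine cipher.
For quick: q(16)→11·16+19≡13=n; u(20)→11·20+19≡5=f; i(8)→11·8+19≡3=d; c(2)→11·2+19≡15=p; k(10)→11·10+19≡25=z (all mod 26).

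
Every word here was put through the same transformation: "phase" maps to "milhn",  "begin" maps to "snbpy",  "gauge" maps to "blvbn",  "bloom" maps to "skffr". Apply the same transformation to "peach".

mnlzi

p(15)→m(12) and h(7)→i(8) fit y≡7x+11 (mod 26); the inverse of 7 mod 26 is 15. Each letter's alphabet position (a=0..z=25) is mapped through 7·x+11 mod 26 — an affine cipher.
Applying it to peach: p(15)→7·15+11≡12=m; e(4)→7·4+11≡13=n; a(0)→7·0+11≡11=l; c(2)→7·2+11≡25=z; h(7)→7·7+11≡8=i (all mod 26).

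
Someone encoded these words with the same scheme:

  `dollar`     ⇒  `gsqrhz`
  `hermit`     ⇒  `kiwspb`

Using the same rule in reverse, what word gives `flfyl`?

In dollar: d→g is +3, o→s is +4, l→q is +5, l→r is +6 — the shift increases by 1 each position. The shift increases by 1 at each position, starting from +3: 3, 4, 5, ….
Reversing it on flfyl: f−3=c, l−4=h, f−5=a, y−6=s, l−7=e.

chase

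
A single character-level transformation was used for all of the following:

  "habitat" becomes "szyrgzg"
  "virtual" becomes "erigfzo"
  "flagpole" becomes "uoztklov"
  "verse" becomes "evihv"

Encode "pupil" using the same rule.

kfkro

Each letter's alphabet position (a=0..z=25) is mapped through 25·x+25 mod 26 — an affine cipher.
Applying it to pupil: p(15)→25·15+25≡10=k; u(20)→25·20+25≡5=f; p(15)→25·15+25≡10=k; i(8)→25·8+25≡17=r; l(11)→25·11+25≡14=o (all mod 26).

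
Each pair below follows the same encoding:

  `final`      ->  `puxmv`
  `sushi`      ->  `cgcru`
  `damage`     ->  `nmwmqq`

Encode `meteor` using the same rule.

wqdqab

The shift depends on letter class: consonant f→p is +10, but vowel i→u is +12. Two shifts are in play — +12 for a/e/i/o/u, +10 for every other letter.
For meteor: m(cons)+10=w, e(vowel)+12=q, t(cons)+10=d, e(vowel)+12=q, o(vowel)+12=a, r(cons)+10=b.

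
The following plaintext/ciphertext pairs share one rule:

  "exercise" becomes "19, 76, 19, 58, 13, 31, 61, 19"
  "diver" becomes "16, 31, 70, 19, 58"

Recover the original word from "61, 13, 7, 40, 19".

scale

e(#5)→19 and x(#24)→76: differences scale by 3, so n = 3·pos + 4. The formula is n = 3×(alphabet index, a=1) + 4.
Undoing it on 61, 13, 7, 40, 19: 61→(61−4)÷3=19=s, 13→(13−4)÷3=3=c, 7→(7−4)÷3=1=a, 40→(40−4)÷3=12=l, 19→(19−4)÷3=5=e.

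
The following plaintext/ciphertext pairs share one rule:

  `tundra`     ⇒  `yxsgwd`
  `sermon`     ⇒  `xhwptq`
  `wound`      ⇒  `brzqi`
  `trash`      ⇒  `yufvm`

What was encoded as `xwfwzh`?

Shifts by position in tundra: pos 0: t→y (+5), pos 1: u→x (+3), pos 2: n→s (+5), pos 3: d→g (+3) — repeating every 2. It's a Vigenère-style cipher with numeric key [5,3]: position i shifts by key[i mod 2].
Reversing it on xwfwzh: x−5=s, w−3=t, f−5=a, w−3=t, z−5=u, h−3=e.

statue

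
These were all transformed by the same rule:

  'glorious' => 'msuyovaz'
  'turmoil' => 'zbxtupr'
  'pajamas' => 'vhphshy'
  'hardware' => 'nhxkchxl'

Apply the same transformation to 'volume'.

Shifts by position in glorious: pos 0: g→m (+6), pos 1: l→s (+7), pos 2: o→u (+6), pos 3: r→y (+7) — repeating every 2. The shifts repeat in a cycle of length 2: positions 0,1,… shift by +6, +7, then the pattern repeats.
On volume: v+6=b, o+7=v, l+6=r, u+7=b, m+6=s, e+7=l.

bvrbsl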